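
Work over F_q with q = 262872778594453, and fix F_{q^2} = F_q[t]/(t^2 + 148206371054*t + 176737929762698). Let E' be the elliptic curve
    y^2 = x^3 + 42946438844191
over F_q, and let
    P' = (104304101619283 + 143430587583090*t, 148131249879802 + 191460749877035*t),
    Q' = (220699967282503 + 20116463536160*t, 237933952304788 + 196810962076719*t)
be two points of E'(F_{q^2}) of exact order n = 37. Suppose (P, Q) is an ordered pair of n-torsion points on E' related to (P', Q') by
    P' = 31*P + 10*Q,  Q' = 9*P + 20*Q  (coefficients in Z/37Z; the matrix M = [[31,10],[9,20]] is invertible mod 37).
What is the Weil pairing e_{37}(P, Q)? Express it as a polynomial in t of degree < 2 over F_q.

214580362104075 + 20155188099906*t

e_{37}(aP+bQ,cP+dQ) = e_{37}(P,Q)^(ad-bc); with (a,b,c,d)=(31,10,9,20) this gives the det-37 law.
det M = 31*20 - 10*9 = 530 = 12 (mod 37); 12^{-1} = 34 (mod 37).
Build f_{37,P'} and f_{37,Q'} via the 6-bit ladder of 37=100101_2; evaluate at shifted divisors; quotient in F_{262872778594453^2}.
So e_{37}(P',Q') = 72388626930428 + 260075035739344*t.
Finally e_{37}(P,Q) = 214580362104075 + 20155188099906*t.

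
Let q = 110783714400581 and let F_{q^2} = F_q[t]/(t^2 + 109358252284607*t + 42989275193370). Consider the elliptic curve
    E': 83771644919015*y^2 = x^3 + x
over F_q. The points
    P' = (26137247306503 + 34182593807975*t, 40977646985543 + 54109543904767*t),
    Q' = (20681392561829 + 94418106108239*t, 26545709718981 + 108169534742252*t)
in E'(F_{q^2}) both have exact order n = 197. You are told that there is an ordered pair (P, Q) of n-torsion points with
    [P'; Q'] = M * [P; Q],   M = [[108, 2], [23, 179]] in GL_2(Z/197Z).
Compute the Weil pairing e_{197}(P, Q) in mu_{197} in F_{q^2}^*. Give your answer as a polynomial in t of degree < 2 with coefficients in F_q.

19384055105351 + 7400498126618*t

Alternating bilinearity on E[197] (values in mu_{197} in F_{110783714400581^2}) gives e(P',Q') = e(P,Q)^det(M).
det M = 108*179 - 2*23 = 19286 = 177 (mod 197); 177^{-1} = 128 (mod 197).
Undo Montgomery via alpha=0, beta=6743293821365: (a',b')=(110539998576801,0) over F_{110783714400581}.
n = 197 = (11000101)_2 (8 bits, wt 4); accumulate f_{197,P'}(Q'+S)/f_{197,P'}(S) along the 7-step ladder.
f_P(D_Q)/f_Q(D_P) = 109356925569376 + 76504595900500*t.
Hence e(P,Q) = 19384055105351 + 7400498126618*t in F_{110783714400581^2}^*.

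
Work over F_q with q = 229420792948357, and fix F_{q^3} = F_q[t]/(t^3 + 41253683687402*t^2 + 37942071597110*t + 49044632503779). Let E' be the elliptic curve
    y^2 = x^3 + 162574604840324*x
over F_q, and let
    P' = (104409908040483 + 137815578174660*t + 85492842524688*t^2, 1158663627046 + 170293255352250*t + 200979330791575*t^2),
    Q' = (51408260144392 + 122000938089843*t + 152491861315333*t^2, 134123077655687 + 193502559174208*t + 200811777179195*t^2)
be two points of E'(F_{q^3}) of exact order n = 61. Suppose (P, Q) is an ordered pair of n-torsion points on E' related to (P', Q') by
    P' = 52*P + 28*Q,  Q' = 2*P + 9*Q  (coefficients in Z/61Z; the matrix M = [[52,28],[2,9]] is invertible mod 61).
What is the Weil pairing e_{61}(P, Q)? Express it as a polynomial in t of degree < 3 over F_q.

146125099347342 + 72339130782730*t + 195348205501633*t^2

Under M = [[52,28],[2,9]] in GL_2(Z/61), e_{61}(P',Q') = e_{61}(P,Q)^(52*9-28*2 mod 61).
52*9 - 28*2 = 412; reduced mod 61: det = 46, inverse 4.
Miller loop for e_{61} over F_{229420792948357^3}: bits of 61 = 111101; 5 double steps + 4 add steps, l/v at each.
Result: e(P',Q') = 120402122748721 + 65396190362104*t + 27108277485717*t^2.
Finally e_{61}(P,Q) = 146125099347342 + 72339130782730*t + 195348205501633*t^2.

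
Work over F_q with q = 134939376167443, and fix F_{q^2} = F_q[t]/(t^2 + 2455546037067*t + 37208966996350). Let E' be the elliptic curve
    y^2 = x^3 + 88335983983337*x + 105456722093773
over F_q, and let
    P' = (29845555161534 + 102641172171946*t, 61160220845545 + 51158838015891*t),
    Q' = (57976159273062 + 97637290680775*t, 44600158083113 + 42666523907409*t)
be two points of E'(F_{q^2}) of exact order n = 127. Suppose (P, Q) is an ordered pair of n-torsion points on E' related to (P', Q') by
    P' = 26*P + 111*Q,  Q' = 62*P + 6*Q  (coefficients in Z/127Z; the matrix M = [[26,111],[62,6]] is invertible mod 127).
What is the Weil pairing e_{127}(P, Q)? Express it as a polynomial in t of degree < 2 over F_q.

Under M = [[26,111],[62,6]] in GL_2(Z/127), e_{127}(P',Q') = e_{127}(P,Q)^(26*6-111*62 mod 127).
26*6 - 111*62 = -6726; reduced mod 127: det = 5, inverse 51.
Miller loop for e_{127} over F_{134939376167443^2}: bits of 127 = 1111111; 6 double steps + 6 add steps, l/v at each.
The quotient is 25570834789041 + 16643717636812*t.
Raise to 51: e(P,Q) = 11552976379394 + 5951997724343*t in mu_{127}.

11552976379394 + 5951997724343*t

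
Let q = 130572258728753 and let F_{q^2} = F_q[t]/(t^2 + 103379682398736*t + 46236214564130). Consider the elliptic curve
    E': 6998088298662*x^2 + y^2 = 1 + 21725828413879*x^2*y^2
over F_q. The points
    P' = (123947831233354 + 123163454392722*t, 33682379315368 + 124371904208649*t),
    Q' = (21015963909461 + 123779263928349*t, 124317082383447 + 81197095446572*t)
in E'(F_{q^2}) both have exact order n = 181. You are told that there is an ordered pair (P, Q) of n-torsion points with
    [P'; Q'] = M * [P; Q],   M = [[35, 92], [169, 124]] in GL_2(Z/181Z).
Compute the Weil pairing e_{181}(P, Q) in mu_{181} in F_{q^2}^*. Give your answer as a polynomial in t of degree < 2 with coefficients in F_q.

94946649132398 + 7728174734403*t

e_{181} is bilinear + alternating on E[181], so e_{181}(35*P + 92*Q, 169*P + 124*Q) = e_{181}(P,Q)^(35*124-92*169).
So e_{181}(P,Q) = e_{181}(P',Q')^{13}, since 14*13 = 1 mod 181.
Edwards->Montgomery: u=(1+y)/(1-y), v=u/x -> 89727393417465v^2=u^3+123287117740456u^2+u; then x_W=28961129653384u+26549362573549: y^2=x^3+118679688003076*x+5964498275063.
8-bit Miller (10110101) on E'/F_{130572258728753} with a'=118679688003076, b'=5964498275063: accumulate tangent/chord ratios at Q'+S and P'+S'.
The quotient is 90103765449737 + 65070319926611*t.
Finally e_{181}(P,Q) = 94946649132398 + 7728174734403*t.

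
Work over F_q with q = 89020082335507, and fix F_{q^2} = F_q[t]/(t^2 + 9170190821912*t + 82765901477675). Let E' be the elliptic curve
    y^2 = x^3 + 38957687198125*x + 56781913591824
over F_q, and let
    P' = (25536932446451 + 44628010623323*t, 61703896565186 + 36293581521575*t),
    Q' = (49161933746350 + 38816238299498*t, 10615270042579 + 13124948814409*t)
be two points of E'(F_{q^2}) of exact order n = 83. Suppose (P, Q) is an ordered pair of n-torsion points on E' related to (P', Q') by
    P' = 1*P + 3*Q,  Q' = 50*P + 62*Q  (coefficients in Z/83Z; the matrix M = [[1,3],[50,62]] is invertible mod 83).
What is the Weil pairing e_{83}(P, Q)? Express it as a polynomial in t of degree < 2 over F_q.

18652476316461 + 47724080756122*t

Under M = [[1,3],[50,62]] in GL_2(Z/83), e_{83}(P',Q') = e_{83}(P,Q)^(1*62-3*50 mod 83).
So e_{83}(P,Q) = e_{83}(P',Q')^{33}, since 78*33 = 1 mod 83.
Run Miller on y^2=x^3+38957687198125*x+56781913591824 over F_{89020082335507}: ladder 1010011 (7 bits); e = f_P(D_Q)/f_Q(D_P).
e_{83}(P',Q') = 6089970941686 + 40416244330910*t.
(6089970941686 + 40416244330910*t)^{33} mod (89020082335507,f) = 18652476316461 + 47724080756122*t.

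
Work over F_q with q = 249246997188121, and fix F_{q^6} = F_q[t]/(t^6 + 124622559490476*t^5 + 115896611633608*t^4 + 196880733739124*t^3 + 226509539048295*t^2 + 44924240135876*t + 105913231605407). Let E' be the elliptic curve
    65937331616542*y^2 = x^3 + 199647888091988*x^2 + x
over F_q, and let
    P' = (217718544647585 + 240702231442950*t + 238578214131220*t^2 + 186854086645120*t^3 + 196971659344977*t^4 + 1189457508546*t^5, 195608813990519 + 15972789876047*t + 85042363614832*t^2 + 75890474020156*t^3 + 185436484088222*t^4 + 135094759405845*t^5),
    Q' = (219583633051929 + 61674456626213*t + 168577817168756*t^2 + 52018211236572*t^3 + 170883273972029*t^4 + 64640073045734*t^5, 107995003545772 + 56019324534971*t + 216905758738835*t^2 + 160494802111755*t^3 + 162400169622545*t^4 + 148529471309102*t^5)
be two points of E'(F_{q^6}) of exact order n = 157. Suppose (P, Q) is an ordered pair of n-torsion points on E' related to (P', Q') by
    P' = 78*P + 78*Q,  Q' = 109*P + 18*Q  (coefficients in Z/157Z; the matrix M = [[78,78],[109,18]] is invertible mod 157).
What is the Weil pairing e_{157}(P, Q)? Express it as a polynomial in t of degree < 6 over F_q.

44147465646283 + 43466306715299*t + 77219821589977*t^2 + 146815569319404*t^3 + 156046771400989*t^4 + 92725823774105*t^5

Alternating bilinearity on E[157] (values in mu_{157} in F_{249246997188121^6}) gives e(P',Q') = e(P,Q)^det(M).
Hence e(P,Q) = e(P',Q')^{19} where 19 = 124^{-1} mod 157.
Set x_W=79162564072238*u+152572386811234, y_W=79162564072238*v; then E': y_W^2=x_W^3+210330800415961*x_W+151700198076447.
8-bit Miller (10011101) on E'/F_{249246997188121} with a'=210330800415961, b'=151700198076447: accumulate tangent/chord ratios at Q'+S and P'+S'.
Result: e(P',Q') = 222008648890987 + 201032089465474*t + 75570042796996*t^2 + 148504089199281*t^3 + 195153581430363*t^4 + 128397011831996*t^5.
e_{157}(P,Q) = (222008648890987 + 201032089465474*t + 75570042796996*t^2 + 148504089199281*t^3 + 195153581430363*t^4 + 128397011831996*t^5)^{19} = 44147465646283 + 43466306715299*t + 77219821589977*t^2 + 146815569319404*t^3 + 156046771400989*t^4 + 92725823774105*t^5.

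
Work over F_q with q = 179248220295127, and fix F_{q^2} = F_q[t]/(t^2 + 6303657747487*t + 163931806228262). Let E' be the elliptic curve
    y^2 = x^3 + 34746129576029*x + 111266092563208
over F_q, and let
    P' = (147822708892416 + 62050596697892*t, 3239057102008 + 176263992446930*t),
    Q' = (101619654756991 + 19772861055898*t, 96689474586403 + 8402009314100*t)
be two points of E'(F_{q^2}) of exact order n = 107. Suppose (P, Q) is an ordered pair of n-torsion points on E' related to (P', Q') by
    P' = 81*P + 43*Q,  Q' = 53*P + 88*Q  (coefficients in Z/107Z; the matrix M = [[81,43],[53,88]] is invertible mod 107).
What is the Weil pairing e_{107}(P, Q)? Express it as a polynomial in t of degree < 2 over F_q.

12533358360611 + 80331298122604*t

Under M = [[81,43],[53,88]] in GL_2(Z/107), e_{107}(P',Q') = e_{107}(P,Q)^(81*88-43*53 mod 107).
det M = 81*88 - 43*53 = 4849 = 34 (mod 107); 34^{-1} = 85 (mod 107).
Miller loop for e_{107} over F_{179248220295127^2}: bits of 107 = 1101011; 6 double steps + 4 add steps, l/v at each.
Miller gives e_{107}(P',Q') = 105250787615980 + 93616850101745*t in F_{179248220295127^2}.
(105250787615980 + 93616850101745*t)^{85} mod (179248220295127,f) = 12533358360611 + 80331298122604*t.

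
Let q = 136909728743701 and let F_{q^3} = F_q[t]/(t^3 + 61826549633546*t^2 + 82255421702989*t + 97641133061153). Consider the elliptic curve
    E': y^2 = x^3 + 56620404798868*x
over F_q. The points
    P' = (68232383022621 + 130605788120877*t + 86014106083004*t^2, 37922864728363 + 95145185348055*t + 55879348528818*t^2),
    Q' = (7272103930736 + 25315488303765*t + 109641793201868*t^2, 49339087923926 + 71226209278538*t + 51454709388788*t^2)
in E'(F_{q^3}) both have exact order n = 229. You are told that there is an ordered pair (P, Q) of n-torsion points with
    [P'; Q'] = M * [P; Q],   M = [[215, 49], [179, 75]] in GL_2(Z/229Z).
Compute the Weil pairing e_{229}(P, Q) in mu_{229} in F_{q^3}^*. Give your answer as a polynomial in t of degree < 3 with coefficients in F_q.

e_{229} is bilinear + alternating on E[229], so e_{229}(215*P + 49*Q, 179*P + 75*Q) = e_{229}(P,Q)^(215*75-49*179).
Hence e(P,Q) = e(P',Q')^{185} where 185 = 26^{-1} mod 229.
8-bit Miller (11100101) on E'/F_{136909728743701} with a'=56620404798868, b'=0: accumulate tangent/chord ratios at Q'+S and P'+S'.
The quotient is 36779638700519 + 112907505365335*t + 88330237789216*t^2.
(36779638700519 + 112907505365335*t + 88330237789216*t^2)^{185} mod (136909728743701,f) = 52764379036674 + 3157515203444*t + 10142547708033*t^2.

52764379036674 + 3157515203444*t + 10142547708033*t^2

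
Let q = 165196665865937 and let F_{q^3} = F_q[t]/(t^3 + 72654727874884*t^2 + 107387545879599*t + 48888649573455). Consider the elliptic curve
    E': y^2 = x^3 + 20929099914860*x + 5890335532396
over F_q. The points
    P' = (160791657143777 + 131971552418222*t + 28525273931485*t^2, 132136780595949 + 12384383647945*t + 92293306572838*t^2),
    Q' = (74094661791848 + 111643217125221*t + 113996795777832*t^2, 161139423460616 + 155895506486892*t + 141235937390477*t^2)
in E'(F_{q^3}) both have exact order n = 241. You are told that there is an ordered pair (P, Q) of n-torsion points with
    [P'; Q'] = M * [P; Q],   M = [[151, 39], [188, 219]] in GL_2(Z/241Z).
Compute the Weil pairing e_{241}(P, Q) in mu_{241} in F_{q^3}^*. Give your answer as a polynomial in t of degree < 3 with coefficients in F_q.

Alternating bilinearity on E[241] (values in mu_{241} in F_{165196665865937^3}) gives e(P',Q') = e(P,Q)^det(M).
det(M) mod 241 = 191; its inverse in (Z/241)^* is 53 (check: 191*53 mod 241 = 1).
8-bit Miller (11110001) on E'/F_{165196665865937} with a'=20929099914860, b'=5890335532396: accumulate tangent/chord ratios at Q'+S and P'+S'.
Miller gives e_{241}(P',Q') = 13458051072149 + 95133052265193*t + 61074990008333*t^2 in F_{165196665865937^3}.
Hence e(P,Q) = 57574444738928 + 102057075150454*t + 31129564356272*t^2 in F_{165196665865937^3}^*.

57574444738928 + 102057075150454*t + 31129564356272*t^2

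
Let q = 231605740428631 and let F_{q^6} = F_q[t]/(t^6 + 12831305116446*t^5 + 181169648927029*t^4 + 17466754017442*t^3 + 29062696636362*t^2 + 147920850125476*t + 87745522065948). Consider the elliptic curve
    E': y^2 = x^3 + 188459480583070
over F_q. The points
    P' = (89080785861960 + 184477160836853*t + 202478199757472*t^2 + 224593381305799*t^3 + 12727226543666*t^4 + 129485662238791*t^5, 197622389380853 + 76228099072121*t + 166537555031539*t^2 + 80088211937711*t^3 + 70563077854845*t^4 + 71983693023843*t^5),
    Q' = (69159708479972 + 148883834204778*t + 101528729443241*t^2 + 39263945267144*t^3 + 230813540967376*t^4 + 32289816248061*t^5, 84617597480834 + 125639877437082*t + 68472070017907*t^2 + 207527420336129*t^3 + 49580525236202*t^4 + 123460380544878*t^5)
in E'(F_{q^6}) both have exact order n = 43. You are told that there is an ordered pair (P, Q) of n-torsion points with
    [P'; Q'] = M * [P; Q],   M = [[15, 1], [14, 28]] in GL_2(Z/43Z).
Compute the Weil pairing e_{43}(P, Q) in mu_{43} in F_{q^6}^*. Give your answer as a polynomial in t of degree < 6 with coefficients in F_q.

e_{43} is bilinear + alternating on E[43], so e_{43}(15*P + 1*Q, 14*P + 28*Q) = e_{43}(P,Q)^(15*28-1*14).
15*28 - 1*14 = 406; reduced mod 43: det = 19, inverse 34.
Double-and-add over 101011: 6-1 doublings, 4-1 additions; each step l_{T,T}/v_{2T} or l_{T,P'}/v at Q'+S for random S.
f_P(D_Q)/f_Q(D_P) = 32964408120768 + 170325050696131*t + 74090762149788*t^2 + 102894122831475*t^3 + 184642633308931*t^4 + 161748180349670*t^5.
Finally e_{43}(P,Q) = 47202623828718 + 199605629995896*t + 201105593224189*t^2 + 127690955087114*t^3 + 142940572817292*t^4 + 143943788361537*t^5.

47202623828718 + 199605629995896*t + 201105593224189*t^2 + 127690955087114*t^3 + 142940572817292*t^4 + 143943788361537*t^5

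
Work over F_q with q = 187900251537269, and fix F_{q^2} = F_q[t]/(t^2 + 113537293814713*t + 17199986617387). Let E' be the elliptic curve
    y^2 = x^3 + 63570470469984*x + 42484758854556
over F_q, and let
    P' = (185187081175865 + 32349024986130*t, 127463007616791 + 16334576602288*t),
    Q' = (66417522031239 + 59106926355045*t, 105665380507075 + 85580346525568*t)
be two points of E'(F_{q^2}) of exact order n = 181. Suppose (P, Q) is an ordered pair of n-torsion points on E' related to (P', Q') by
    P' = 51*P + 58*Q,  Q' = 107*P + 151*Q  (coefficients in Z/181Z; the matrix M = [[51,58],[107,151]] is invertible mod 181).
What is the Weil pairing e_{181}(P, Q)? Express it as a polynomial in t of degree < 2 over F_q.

54258270381546 + 137312458843051*t

e_{181} is bilinear + alternating on E[181], so e_{181}(51*P + 58*Q, 107*P + 151*Q) = e_{181}(P,Q)^(51*151-58*107).
det M = 51*151 - 58*107 = 1495 = 47 (mod 181); 47^{-1} = 104 (mod 181).
n = 181 = (10110101)_2 (8 bits, wt 5); accumulate f_{181,P'}(Q'+S)/f_{181,P'}(S) along the 7-step ladder.
Miller gives e_{181}(P',Q') = 62563454475806 + 66934656867747*t in F_{187900251537269^2}.
Raise to 104: e(P,Q) = 54258270381546 + 137312458843051*t in mu_{181}.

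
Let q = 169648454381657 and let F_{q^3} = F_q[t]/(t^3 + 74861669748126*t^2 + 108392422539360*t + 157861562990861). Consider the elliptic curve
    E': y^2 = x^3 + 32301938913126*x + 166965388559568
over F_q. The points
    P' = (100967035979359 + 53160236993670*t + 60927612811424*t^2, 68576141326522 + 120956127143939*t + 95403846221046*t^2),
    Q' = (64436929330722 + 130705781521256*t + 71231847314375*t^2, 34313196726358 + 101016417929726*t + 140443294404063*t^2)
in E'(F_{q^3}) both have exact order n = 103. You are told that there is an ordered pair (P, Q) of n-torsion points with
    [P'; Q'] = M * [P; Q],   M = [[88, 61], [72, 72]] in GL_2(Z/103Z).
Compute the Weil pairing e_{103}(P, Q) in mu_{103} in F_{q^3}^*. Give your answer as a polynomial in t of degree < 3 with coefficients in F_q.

46483432394275 + 49275874895592*t + 46975732777471*t^2

e_{103}(aP+bQ,cP+dQ) = e_{103}(P,Q)^(ad-bc); with (a,b,c,d)=(88,61,72,72) this gives the det-103 law.
det(M) mod 103 = 90; its inverse in (Z/103)^* is 95 (check: 90*95 mod 103 = 1).
Double-and-add over 1100111: 7-1 doublings, 5-1 additions; each step l_{T,T}/v_{2T} or l_{T,P'}/v at Q'+S for random S.
The quotient is 10144455522193 + 4884477857389*t + 157952056575242*t^2.
Raise to 95: e(P,Q) = 46483432394275 + 49275874895592*t + 46975732777471*t^2 in mu_{103}.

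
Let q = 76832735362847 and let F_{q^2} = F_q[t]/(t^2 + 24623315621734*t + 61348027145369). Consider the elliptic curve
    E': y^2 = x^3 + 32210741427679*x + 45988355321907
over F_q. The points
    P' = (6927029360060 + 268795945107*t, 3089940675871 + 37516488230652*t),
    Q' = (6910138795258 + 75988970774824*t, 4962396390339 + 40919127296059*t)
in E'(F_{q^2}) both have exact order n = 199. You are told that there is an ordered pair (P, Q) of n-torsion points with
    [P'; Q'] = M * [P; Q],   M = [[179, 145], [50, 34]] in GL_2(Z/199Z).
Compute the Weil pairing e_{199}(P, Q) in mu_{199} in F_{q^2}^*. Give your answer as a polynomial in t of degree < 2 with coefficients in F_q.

e_{199}(aP+bQ,cP+dQ) = e_{199}(P,Q)^(ad-bc); with (a,b,c,d)=(179,145,50,34) this gives the det-199 law.
det M = 179*34 - 145*50 = -1164 = 30 (mod 199); 30^{-1} = 73 (mod 199).
Run Miller on y^2=x^3+32210741427679*x+45988355321907 over F_{76832735362847}: ladder 11000111 (8 bits); e = f_P(D_Q)/f_Q(D_P).
The quotient is 49799147162019 + 16187982746343*t.
e_{199}(P,Q) = (49799147162019 + 16187982746343*t)^{73} = 25367855723164 + 4750164759544*t.

25367855723164 + 4750164759544*t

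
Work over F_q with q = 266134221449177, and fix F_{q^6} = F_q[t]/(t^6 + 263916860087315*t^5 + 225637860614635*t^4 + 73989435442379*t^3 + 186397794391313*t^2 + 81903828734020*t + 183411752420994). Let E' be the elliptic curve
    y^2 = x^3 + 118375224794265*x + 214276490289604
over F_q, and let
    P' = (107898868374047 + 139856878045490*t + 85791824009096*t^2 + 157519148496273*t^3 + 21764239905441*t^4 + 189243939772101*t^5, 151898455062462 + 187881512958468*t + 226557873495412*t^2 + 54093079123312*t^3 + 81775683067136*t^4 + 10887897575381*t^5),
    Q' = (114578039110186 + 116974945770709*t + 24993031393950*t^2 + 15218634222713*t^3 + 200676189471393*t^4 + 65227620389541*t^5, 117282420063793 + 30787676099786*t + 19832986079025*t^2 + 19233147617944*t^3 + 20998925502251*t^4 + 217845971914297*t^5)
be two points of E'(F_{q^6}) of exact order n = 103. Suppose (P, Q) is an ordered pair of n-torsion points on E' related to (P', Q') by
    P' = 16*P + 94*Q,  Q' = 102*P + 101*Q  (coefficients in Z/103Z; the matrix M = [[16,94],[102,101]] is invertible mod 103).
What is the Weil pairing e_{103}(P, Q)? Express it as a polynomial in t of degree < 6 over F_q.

99681949987342 + 235374946975115*t + 152323885143377*t^2 + 203063669030897*t^3 + 163789579294133*t^4 + 230537797180471*t^5

The 103-Weil pairing on E[103] over F_{266134221449177} is alternating-bilinear: e_{103}(P',Q') = e_{103}(P,Q)^det(M).
det M = 16*101 - 94*102 = -7972 = 62 (mod 103); 62^{-1} = 5 (mod 103).
Miller loop for e_{103} over F_{266134221449177^6}: bits of 103 = 1100111; 6 double steps + 4 add steps, l/v at each.
Result: e(P',Q') = 229508896209456 + 202517025410625*t + 208224272165585*t^2 + 219331474495191*t^3 + 234804277672702*t^4 + 119953376930861*t^5.
e_{103}(P,Q) = (229508896209456 + 202517025410625*t + 208224272165585*t^2 + 219331474495191*t^3 + 234804277672702*t^4 + 119953376930861*t^5)^{5} = 99681949987342 + 235374946975115*t + 152323885143377*t^2 + 203063669030897*t^3 + 163789579294133*t^4 + 230537797180471*t^5.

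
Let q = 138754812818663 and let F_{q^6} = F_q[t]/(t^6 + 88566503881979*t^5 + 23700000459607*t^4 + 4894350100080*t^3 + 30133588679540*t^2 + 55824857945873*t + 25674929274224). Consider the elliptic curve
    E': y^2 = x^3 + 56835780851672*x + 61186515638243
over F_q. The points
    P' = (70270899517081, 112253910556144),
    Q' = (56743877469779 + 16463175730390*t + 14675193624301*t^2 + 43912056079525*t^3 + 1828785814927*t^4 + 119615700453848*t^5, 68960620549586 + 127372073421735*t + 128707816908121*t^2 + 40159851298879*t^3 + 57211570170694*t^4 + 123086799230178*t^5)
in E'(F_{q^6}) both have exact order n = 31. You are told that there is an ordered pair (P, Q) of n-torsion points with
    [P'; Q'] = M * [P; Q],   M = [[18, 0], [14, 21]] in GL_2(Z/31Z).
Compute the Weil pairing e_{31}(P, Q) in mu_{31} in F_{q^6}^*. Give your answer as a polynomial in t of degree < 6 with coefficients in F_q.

26920433630394 + 77281076440334*t + 96272686206702*t^2 + 61315761091039*t^3 + 70259961540827*t^4 + 113185657930609*t^5

e_{31} is bilinear + alternating on E[31], so e_{31}(18*P, 14*P + 21*Q) = e_{31}(P,Q)^(18*21-0*14).
So e_{31}(P,Q) = e_{31}(P',Q')^{26}, since 6*26 = 1 mod 31.
Double-and-add over 11111: 5-1 doublings, 5-1 additions; each step l_{T,T}/v_{2T} or l_{T,P'}/v at Q'+S for random S.
f_P(D_Q)/f_Q(D_P) = 49142684578085 + 96788832404132*t + 136032378196603*t^2 + 32706961497316*t^3 + 5296077460118*t^4 + 99573855128633*t^5.
Thus e_{31}(P,Q) = 26920433630394 + 77281076440334*t + 96272686206702*t^2 + 61315761091039*t^3 + 70259961540827*t^4 + 113185657930609*t^5.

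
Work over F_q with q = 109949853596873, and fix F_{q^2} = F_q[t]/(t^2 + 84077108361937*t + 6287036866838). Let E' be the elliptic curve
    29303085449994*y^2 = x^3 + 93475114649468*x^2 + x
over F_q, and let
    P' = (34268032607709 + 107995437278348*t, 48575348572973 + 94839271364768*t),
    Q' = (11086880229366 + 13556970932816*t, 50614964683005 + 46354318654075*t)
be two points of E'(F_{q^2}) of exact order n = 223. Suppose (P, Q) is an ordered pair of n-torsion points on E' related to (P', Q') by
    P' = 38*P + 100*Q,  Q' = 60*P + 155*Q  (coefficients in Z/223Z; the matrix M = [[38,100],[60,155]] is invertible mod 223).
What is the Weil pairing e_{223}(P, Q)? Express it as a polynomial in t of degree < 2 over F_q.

Since e_{223}(P,P)=e_{223}(Q,Q)=1 and e_{223}(Q,P)=e_{223}(P,Q)^{-1}, expanding e_{223}(38*P + 100*Q,60*P + 155*Q) leaves e(P,Q)^det(M).
det M = 38*155 - 100*60 = -110 = 113 (mod 223); 113^{-1} = 75 (mod 223).
Undo Montgomery via alpha=29500841546115, beta=42857939594360: (a',b')=(13543418332902,55807932466968) over F_{109949853596873}.
8-bit Miller (11011111) on E'/F_{109949853596873} with a'=13543418332902, b'=55807932466968: accumulate tangent/chord ratios at Q'+S and P'+S'.
So e_{223}(P',Q') = 19716841833784 + 52706692246892*t.
Raise to 75: e(P,Q) = 87294806564744 + 45586898738036*t in mu_{223}.

87294806564744 + 45586898738036*t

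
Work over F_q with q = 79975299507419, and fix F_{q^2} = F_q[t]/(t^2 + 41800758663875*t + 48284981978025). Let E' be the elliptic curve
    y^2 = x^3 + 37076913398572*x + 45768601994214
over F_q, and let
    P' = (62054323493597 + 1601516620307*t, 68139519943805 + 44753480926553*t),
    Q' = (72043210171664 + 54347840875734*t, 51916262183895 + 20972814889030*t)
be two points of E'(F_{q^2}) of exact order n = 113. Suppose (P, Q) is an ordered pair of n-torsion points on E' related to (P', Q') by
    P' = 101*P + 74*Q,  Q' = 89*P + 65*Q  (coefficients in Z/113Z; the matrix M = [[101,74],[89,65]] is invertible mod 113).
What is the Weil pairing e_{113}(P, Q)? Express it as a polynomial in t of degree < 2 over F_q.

e_{113} is bilinear + alternating on E[113], so e_{113}(101*P + 74*Q, 89*P + 65*Q) = e_{113}(P,Q)^(101*65-74*89).
101*65 - 74*89 = -21; reduced mod 113: det = 92, inverse 43.
Miller loop for e_{113} over F_{79975299507419^2}: bits of 113 = 1110001; 6 double steps + 3 add steps, l/v at each.
e_{113}(P',Q') = 33673266478988 + 78993699376461*t.
(33673266478988 + 78993699376461*t)^{43} mod (79975299507419,f) = 59566718601150 + 5728237174415*t.

59566718601150 + 5728237174415*t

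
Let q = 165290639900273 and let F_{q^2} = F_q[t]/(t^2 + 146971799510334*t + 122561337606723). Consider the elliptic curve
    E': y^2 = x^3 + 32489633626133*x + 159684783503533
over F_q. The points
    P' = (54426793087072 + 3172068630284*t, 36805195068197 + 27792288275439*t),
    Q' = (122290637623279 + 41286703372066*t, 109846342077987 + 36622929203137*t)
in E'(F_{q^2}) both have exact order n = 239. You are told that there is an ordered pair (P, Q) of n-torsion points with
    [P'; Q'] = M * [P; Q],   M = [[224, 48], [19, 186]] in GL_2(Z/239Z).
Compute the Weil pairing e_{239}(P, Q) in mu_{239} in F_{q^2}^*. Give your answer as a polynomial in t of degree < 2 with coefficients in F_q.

The 239-Weil pairing on E[239] over F_{165290639900273} is alternating-bilinear: e_{239}(P',Q') = e_{239}(P,Q)^det(M).
det(M) mod 239 = 122; its inverse in (Z/239)^* is 96 (check: 122*96 mod 239 = 1).
Miller loop for e_{239} over F_{165290639900273^2}: bits of 239 = 11101111; 7 double steps + 6 add steps, l/v at each.
Miller gives e_{239}(P',Q') = 45888522009655 + 101322296148737*t in F_{165290639900273^2}.
e_{239}(P,Q) = (45888522009655 + 101322296148737*t)^{96} = 134039510412549 + 14284473913810*t.

134039510412549 + 14284473913810*t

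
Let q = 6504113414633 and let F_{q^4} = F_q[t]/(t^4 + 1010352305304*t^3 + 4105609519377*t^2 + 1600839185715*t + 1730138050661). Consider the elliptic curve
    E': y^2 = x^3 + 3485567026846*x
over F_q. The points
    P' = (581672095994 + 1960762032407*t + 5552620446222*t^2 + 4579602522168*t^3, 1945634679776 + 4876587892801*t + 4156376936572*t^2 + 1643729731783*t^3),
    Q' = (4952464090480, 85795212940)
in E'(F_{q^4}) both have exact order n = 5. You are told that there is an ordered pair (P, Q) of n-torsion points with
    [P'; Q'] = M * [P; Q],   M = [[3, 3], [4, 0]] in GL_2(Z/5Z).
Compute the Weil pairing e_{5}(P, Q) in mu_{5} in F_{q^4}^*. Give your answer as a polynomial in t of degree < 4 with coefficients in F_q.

6344240513034 + 1272811054605*t + 5716621284480*t^2 + 4401581229053*t^3

The 5-Weil pairing on E[5] over F_{6504113414633} is alternating-bilinear: e_{5}(P',Q') = e_{5}(P,Q)^det(M).
Hence e(P,Q) = e(P',Q')^{2} where 2 = 3^{-1} mod 5.
n = 5 = (101)_2 (3 bits, wt 2); accumulate f_{5,P'}(Q'+S)/f_{5,P'}(S) along the 2-step ladder.
So e_{5}(P',Q') = 4984362874705 + 431401543056*t + 5938408107996*t^2 + 4466177595329*t^3.
Thus e_{5}(P,Q) = 6344240513034 + 1272811054605*t + 5716621284480*t^2 + 4401581229053*t^3.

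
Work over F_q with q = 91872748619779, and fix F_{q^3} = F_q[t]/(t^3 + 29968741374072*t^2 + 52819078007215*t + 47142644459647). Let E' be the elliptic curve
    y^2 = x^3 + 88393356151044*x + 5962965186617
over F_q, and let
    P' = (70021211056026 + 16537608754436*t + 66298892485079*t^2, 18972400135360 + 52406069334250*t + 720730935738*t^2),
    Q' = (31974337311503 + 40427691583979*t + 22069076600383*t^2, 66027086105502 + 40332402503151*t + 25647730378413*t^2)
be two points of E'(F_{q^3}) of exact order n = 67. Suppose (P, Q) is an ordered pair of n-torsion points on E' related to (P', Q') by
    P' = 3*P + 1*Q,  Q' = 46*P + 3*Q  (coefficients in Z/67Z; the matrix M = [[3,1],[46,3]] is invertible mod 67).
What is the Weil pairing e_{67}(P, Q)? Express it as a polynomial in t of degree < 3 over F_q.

e_{67} is bilinear + alternating on E[67], so e_{67}(3*P + 1*Q, 46*P + 3*Q) = e_{67}(P,Q)^(3*3-1*46).
So e_{67}(P,Q) = e_{67}(P',Q')^{38}, since 30*38 = 1 mod 67.
Build f_{67,P'} and f_{67,Q'} via the 7-bit ladder of 67=1000011_2; evaluate at shifted divisors; quotient in F_{91872748619779^3}.
Miller gives e_{67}(P',Q') = 85162365487860 + 38393104234558*t + 41296286208994*t^2 in F_{91872748619779^3}.
Thus e_{67}(P,Q) = 9064974642228 + 43236439754554*t + 75251030382595*t^2.

9064974642228 + 43236439754554*t + 75251030382595*t^2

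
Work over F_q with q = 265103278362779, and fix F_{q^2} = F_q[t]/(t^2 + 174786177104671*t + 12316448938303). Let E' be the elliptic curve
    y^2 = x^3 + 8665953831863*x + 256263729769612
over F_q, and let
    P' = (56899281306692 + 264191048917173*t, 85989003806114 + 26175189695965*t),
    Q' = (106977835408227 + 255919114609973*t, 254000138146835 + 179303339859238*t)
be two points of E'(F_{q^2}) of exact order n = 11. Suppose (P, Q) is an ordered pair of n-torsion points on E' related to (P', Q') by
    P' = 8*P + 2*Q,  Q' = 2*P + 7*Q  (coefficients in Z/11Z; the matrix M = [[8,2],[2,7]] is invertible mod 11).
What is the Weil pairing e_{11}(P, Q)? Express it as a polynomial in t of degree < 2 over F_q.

217379932849433 + 17934332056534*t

The 11-Weil pairing on E[11] over F_{265103278362779} is alternating-bilinear: e_{11}(P',Q') = e_{11}(P,Q)^det(M).
Inverting 8 mod 11: 7. Thus e_{11}(P,Q) = e(P',Q')^{7}.
Build f_{11,P'} and f_{11,Q'} via the 4-bit ladder of 11=1011_2; evaluate at shifted divisors; quotient in F_{265103278362779^2}.
f_P(D_Q)/f_Q(D_P) = 232861774321637 + 53488660981973*t.
Hence e(P,Q) = 217379932849433 + 17934332056534*t in F_{265103278362779^2}^*.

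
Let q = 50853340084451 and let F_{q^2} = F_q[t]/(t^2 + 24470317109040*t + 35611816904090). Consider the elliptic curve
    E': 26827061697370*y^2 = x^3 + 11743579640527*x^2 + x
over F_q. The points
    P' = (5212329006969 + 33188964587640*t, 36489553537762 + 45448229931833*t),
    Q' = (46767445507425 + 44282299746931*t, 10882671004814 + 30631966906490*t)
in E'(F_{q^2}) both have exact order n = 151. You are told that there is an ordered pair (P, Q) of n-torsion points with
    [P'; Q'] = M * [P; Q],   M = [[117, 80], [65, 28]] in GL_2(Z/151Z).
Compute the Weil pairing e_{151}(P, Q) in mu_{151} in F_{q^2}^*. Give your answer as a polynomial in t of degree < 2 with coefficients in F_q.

33891062703931 + 35654805865893*t

e_{151} is bilinear + alternating on E[151], so e_{151}(117*P + 80*Q, 65*P + 28*Q) = e_{151}(P,Q)^(117*28-80*65).
det(M) mod 151 = 39; its inverse in (Z/151)^* is 31 (check: 39*31 mod 151 = 1).
Montgomery->Weierstrass: x_W = 15063384156708*x+43232612938880, y_W=15063384156708*y on F_{50853340084451}; lands on y^2=x^3+13021686572061*x+49990301860076.
Run Miller on y^2=x^3+13021686572061*x+49990301860076 over F_{50853340084451}: ladder 10010111 (8 bits); e = f_P(D_Q)/f_Q(D_P).
Result: e(P',Q') = 34661336818889 + 48332911602456*t.
(34661336818889 + 48332911602456*t)^{31} mod (50853340084451,f) = 33891062703931 + 35654805865893*t.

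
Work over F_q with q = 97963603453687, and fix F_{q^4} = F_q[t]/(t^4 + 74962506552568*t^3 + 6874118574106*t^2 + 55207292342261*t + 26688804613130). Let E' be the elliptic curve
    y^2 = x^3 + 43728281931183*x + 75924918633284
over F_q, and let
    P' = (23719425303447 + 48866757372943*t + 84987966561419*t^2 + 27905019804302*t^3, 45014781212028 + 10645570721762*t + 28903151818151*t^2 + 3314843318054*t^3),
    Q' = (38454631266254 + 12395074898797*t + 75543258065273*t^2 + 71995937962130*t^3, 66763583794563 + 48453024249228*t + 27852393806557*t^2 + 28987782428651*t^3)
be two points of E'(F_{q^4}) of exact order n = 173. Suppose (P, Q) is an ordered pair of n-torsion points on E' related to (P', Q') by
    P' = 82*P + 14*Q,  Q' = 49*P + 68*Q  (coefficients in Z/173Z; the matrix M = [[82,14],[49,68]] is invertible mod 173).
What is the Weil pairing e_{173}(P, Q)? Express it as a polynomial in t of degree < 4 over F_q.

Alternating bilinearity on E[173] (values in mu_{173} in F_{97963603453687^4}) gives e(P',Q') = e(P,Q)^det(M).
Inverting 46 mod 173: 79. Thus e_{173}(P,Q) = e(P',Q')^{79}.
Miller loop for e_{173} over F_{97963603453687^4}: bits of 173 = 10101101; 7 double steps + 4 add steps, l/v at each.
e_{173}(P',Q') = 34700724802663 + 63545687671511*t + 87237349965638*t^2 + 92931311043341*t^3.
Raise to 79: e(P,Q) = 54490831973747 + 96502309642865*t + 88412698351795*t^2 + 54095577748734*t^3 in mu_{173}.

54490831973747 + 96502309642865*t + 88412698351795*t^2 + 54095577748734*t^3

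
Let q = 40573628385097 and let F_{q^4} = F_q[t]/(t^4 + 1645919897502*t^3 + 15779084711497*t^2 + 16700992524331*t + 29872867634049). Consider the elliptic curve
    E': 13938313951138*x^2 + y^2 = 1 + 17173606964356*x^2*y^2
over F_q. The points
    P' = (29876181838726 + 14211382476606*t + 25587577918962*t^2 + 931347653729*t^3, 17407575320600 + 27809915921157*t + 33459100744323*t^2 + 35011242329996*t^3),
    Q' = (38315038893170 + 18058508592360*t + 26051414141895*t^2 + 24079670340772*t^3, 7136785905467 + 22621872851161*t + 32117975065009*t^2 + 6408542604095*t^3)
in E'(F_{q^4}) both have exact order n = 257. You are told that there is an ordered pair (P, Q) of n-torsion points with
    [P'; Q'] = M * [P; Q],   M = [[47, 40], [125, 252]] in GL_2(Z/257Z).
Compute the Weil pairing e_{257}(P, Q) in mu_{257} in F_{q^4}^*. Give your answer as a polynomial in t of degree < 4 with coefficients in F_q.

16844486929417 + 1911576568907*t + 18616619166770*t^2 + 28975470400859*t^3

The 257-Weil pairing on E[257] over F_{40573628385097} is alternating-bilinear: e_{257}(P',Q') = e_{257}(P,Q)^det(M).
det(M) mod 257 = 162; its inverse in (Z/257)^* is 211 (check: 162*211 mod 257 = 1).
Edwards->Montgomery: u=(1+y)/(1-y), v=u/x -> 36576012592672v^2=u^3+26460821243433u^2+u; then x_W=19477990939244u+32234405742647: y^2=x^3+25379761299122*x.
Run Miller on y^2=x^3+25379761299122*x over F_{40573628385097}: ladder 100000001 (9 bits); e = f_P(D_Q)/f_Q(D_P).
The quotient is 4346430014240 + 22762173705759*t + 2310937694741*t^2 + 15685351094874*t^3.
Raise to 211: e(P,Q) = 16844486929417 + 1911576568907*t + 18616619166770*t^2 + 28975470400859*t^3 in mu_{257}.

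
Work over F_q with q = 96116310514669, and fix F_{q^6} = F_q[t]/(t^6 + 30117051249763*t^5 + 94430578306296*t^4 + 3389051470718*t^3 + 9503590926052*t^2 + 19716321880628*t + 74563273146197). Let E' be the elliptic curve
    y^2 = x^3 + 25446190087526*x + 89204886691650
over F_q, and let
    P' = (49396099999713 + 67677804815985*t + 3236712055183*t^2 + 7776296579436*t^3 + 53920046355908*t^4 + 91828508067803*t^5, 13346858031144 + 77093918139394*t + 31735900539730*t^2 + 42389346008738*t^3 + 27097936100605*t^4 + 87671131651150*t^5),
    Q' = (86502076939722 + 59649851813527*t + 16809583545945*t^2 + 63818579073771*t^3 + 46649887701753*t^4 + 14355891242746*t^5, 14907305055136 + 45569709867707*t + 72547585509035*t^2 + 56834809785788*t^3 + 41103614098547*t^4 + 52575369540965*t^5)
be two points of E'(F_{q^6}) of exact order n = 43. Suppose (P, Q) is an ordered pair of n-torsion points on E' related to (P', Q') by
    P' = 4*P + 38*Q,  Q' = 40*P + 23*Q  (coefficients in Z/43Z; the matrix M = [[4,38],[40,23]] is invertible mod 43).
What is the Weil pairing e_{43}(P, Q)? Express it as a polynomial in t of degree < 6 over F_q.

8700542872742 + 12613713377547*t + 9609109632315*t^2 + 21459345227215*t^3 + 2510597677124*t^4 + 1625730624847*t^5

Under M = [[4,38],[40,23]] in GL_2(Z/43), e_{43}(P',Q') = e_{43}(P,Q)^(4*23-38*40 mod 43).
det(M) mod 43 = 34; its inverse in (Z/43)^* is 19 (check: 34*19 mod 43 = 1).
Build f_{43,P'} and f_{43,Q'} via the 6-bit ladder of 43=101011_2; evaluate at shifted divisors; quotient in F_{96116310514669^6}.
The quotient is 23371463955792 + 56284049557892*t + 91308049777095*t^2 + 82562274471201*t^3 + 63731089843247*t^4 + 39327667388374*t^5.
Thus e_{43}(P,Q) = 8700542872742 + 12613713377547*t + 9609109632315*t^2 + 21459345227215*t^3 + 2510597677124*t^4 + 1625730624847*t^5.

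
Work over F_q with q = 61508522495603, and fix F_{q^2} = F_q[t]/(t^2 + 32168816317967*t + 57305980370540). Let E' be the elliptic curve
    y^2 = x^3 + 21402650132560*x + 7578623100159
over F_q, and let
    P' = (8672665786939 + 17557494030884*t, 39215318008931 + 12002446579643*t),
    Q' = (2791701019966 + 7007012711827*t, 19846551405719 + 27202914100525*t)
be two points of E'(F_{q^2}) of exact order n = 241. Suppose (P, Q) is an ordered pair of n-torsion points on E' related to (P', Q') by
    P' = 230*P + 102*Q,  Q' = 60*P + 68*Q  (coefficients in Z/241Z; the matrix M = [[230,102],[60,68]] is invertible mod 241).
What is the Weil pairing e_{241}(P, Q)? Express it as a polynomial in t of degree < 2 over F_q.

54094702330384 + 49621965628045*t

Alternating bilinearity on E[241] (values in mu_{241} in F_{61508522495603^2}) gives e(P',Q') = e(P,Q)^det(M).
det(M) mod 241 = 121; its inverse in (Z/241)^* is 2 (check: 121*2 mod 241 = 1).
Run Miller on y^2=x^3+21402650132560*x+7578623100159 over F_{61508522495603}: ladder 11110001 (8 bits); e = f_P(D_Q)/f_Q(D_P).
Result: e(P',Q') = 30626464089531 + 25034659481130*t.
Finally e_{241}(P,Q) = 54094702330384 + 49621965628045*t.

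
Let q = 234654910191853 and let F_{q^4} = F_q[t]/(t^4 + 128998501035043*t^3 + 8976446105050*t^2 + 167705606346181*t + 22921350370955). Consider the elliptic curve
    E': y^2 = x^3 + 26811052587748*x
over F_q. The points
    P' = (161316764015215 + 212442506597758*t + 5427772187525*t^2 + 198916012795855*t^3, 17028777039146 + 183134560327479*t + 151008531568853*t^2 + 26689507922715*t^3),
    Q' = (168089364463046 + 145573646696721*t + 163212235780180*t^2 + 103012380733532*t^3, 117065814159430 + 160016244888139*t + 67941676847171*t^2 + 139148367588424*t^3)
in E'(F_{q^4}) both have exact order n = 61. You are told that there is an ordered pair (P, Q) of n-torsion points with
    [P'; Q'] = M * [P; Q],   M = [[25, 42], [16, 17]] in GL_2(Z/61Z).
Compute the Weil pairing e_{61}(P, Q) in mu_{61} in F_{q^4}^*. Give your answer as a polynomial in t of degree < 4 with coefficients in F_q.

Under M = [[25,42],[16,17]] in GL_2(Z/61), e_{61}(P',Q') = e_{61}(P,Q)^(25*17-42*16 mod 61).
det(M) mod 61 = 58; its inverse in (Z/61)^* is 20 (check: 58*20 mod 61 = 1).
Double-and-add over 111101: 6-1 doublings, 5-1 additions; each step l_{T,T}/v_{2T} or l_{T,P'}/v at Q'+S for random S.
So e_{61}(P',Q') = 161034011104219 + 88341430849000*t + 213072206055401*t^2 + 98302223116409*t^3.
Finally e_{61}(P,Q) = 51166871888686 + 203609433114602*t + 175679752989169*t^2 + 184836425739178*t^3.

51166871888686 + 203609433114602*t + 175679752989169*t^2 + 184836425739178*t^3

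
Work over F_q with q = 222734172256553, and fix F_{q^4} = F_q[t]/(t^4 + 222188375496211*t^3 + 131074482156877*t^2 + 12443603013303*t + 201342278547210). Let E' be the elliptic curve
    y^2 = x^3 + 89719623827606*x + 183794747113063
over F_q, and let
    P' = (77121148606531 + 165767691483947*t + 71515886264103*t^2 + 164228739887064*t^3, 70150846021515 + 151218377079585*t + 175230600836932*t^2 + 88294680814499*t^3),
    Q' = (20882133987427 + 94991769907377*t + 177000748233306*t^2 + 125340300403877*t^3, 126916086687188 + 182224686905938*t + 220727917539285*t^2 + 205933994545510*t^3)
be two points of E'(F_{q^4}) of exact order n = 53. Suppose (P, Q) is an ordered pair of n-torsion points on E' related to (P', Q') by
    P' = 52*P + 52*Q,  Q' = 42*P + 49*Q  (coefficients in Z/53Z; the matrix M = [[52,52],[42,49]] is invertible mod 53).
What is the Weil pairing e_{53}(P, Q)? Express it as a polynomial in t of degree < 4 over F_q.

79784465596283 + 35867124747391*t + 166873268859626*t^2 + 25194918937320*t^3

e_{53} is bilinear + alternating on E[53], so e_{53}(52*P + 52*Q, 42*P + 49*Q) = e_{53}(P,Q)^(52*49-52*42).
Inverting 46 mod 53: 15. Thus e_{53}(P,Q) = e(P',Q')^{15}.
Run Miller on y^2=x^3+89719623827606*x+183794747113063 over F_{222734172256553}: ladder 110101 (6 bits); e = f_P(D_Q)/f_Q(D_P).
Miller gives e_{53}(P',Q') = 100154210891995 + 5891313746959*t + 119098440306092*t^2 + 121212285971111*t^3 in F_{222734172256553^4}.
Hence e(P,Q) = 79784465596283 + 35867124747391*t + 166873268859626*t^2 + 25194918937320*t^3 in F_{222734172256553^4}^*.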